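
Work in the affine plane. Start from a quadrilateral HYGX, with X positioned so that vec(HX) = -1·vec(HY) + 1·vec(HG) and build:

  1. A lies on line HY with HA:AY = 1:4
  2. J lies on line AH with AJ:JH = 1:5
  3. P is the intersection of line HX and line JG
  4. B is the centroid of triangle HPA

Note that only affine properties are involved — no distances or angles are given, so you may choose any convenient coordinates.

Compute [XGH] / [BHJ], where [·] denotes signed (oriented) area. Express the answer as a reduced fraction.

[XGH]:[BHJ] = 90

Choose coordinates H = (0, 0), Y = (1, 0), G = (0, 1), X = (-1, 1).
1. A lies on line HY with HA:AY = 1:4 ⇒ A = (1/5, 0)
2. J lies on line AH with AJ:JH = 1:5 ⇒ J = (1/6, 0)
3. P is the intersection of line HX and line JG ⇒ P = (1/5, -1/5)
4. B is the centroid of triangle HPA ⇒ B = (2/15, -1/15)
2·[XGH] = -1, 2·[BHJ] = -1/90
[XGH]:[BHJ] = -1:-1/90 = 90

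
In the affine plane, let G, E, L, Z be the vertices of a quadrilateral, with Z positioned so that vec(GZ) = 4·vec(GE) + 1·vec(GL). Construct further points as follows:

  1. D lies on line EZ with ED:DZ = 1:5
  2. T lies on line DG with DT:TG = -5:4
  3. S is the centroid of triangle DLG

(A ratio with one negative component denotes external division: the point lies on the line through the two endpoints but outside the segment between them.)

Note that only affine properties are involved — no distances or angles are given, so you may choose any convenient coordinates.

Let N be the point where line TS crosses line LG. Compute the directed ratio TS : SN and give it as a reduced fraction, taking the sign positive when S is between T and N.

TS:SN = -13

Choose coordinates G = (0, 0), E = (1, 0), L = (0, 1), Z = (4, 1).
1. D lies on line EZ with ED:DZ = 1:5 ⇒ D = (3/2, 1/6)
2. T lies on line DG with DT:TG = -5:4 ⇒ T = (-6, -2/3)
3. S is the centroid of triangle DLG ⇒ S = (1/2, 7/18)
line TS meets LG at N = (0, 4/13)
S = T + t·(N−T) with t = 13/12, so TS:SN = 13/12:-1/12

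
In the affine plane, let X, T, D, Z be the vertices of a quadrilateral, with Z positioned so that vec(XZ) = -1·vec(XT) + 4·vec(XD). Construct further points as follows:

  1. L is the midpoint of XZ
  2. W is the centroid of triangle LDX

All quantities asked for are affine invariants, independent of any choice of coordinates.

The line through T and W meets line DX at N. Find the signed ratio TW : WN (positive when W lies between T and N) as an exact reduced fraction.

TW:WN = -7

Assign X = (0, 0), T = (1, 0), D = (0, 1), Z = (-1, 4) — the answer is frame-independent, so this choice is without loss of generality.
1. L is the midpoint of XZ ⇒ L = (-1/2, 2)
2. W is the centroid of triangle LDX ⇒ W = (-1/6, 1)
line TW meets DX at N = (0, 6/7)
W = T + t·(N−T) with t = 7/6, so TW:WN = 7/6:-1/6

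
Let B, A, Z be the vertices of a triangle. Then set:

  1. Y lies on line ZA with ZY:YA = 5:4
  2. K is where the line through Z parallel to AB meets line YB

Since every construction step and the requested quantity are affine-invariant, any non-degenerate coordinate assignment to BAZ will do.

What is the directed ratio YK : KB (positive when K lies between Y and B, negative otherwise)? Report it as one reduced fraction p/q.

YK:KB = -5/9

Work in coordinates with B = (0, 0), A = (1, 0), Z = (0, 1).
1. Y lies on line ZA with ZY:YA = 5:4 ⇒ Y = (5/9, 4/9)
2. K is where the line through Z parallel to AB meets line YB ⇒ K = (5/4, 1)
K = Y + t·(B−Y) with t = -5/4, so YK:KB = t:(1−t) = -5/4:9/4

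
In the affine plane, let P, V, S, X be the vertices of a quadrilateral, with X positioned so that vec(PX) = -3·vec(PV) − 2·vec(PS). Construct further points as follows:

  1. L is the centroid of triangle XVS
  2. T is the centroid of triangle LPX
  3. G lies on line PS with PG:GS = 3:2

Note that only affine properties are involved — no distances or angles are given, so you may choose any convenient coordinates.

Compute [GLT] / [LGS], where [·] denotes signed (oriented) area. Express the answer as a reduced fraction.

Set P = (0, 0), V = (1, 0), S = (0, 1), X = (-3, -2); any affine frame gives the same invariant.
1. L is the centroid of triangle XVS ⇒ L = (-2/3, -1/3)
2. T is the centroid of triangle LPX ⇒ T = (-11/9, -7/9)
3. G lies on line PS with PG:GS = 3:2 ⇒ G = (0, 3/5)
2·[GLT] = -2/9, 2·[LGS] = 4/15
[GLT]:[LGS] = -2/9:4/15 = -5/6

[GLT]:[LGS] = -5/6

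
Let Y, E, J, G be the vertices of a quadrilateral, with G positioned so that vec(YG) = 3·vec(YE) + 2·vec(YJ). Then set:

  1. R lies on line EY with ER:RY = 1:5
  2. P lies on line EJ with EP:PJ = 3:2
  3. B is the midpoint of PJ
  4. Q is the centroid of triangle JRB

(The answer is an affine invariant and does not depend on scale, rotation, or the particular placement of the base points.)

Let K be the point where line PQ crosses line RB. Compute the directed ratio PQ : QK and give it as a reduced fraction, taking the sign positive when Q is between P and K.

PQ:QK = -4

Work in coordinates with Y = (0, 0), E = (1, 0), J = (0, 1), G = (3, 2).
1. R lies on line EY with ER:RY = 1:5 ⇒ R = (5/6, 0)
2. P lies on line EJ with EP:PJ = 3:2 ⇒ P = (2/5, 3/5)
3. B is the midpoint of PJ ⇒ B = (1/5, 4/5)
4. Q is the centroid of triangle JRB ⇒ Q = (31/90, 3/5)
line PQ meets RB at K = (43/120, 3/5)
Q = P + t·(K−P) with t = 4/3, so PQ:QK = 4/3:-1/3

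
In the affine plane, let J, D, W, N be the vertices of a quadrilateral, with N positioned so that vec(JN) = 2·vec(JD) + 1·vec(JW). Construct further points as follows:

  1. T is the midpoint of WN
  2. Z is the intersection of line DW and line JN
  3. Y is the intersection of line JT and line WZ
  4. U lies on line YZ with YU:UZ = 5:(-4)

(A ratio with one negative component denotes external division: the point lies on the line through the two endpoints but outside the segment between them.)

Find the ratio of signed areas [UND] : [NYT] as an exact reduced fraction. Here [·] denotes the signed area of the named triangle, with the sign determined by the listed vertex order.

Assign J = (0, 0), D = (1, 0), W = (0, 1), N = (2, 1) — the answer is frame-independent, so this choice is without loss of generality.
1. T is the midpoint of WN ⇒ T = (1, 1)
2. Z is the intersection of line DW and line JN ⇒ Z = (2/3, 1/3)
3. Y is the intersection of line JT and line WZ ⇒ Y = (1/2, 1/2)
4. U lies on line YZ with YU:UZ = 5:(-4) ⇒ U = (4/3, -1/3)
2·[UND] = 2/3, 2·[NYT] = -1/2
[UND]:[NYT] = 2/3:-1/2 = -4/3

[UND]:[NYT] = -4/3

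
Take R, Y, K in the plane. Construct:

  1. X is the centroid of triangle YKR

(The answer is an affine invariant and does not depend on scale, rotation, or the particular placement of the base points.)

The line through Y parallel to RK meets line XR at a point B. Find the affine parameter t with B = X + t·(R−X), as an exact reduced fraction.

t = -2

Set R = (0, 0), Y = (1, 0), K = (0, 1); any affine frame gives the same invariant.
1. X is the centroid of triangle YKR ⇒ X = (1/3, 1/3)
through Y parallel to RK: direction (0, 1); meets XR at B = (1, 1)
B = X + t·(R−X) with t = -2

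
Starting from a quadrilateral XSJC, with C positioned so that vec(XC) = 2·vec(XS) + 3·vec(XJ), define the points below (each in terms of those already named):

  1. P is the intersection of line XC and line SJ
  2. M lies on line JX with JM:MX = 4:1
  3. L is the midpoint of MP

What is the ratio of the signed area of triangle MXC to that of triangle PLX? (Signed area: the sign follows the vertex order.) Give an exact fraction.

Assign X = (0, 0), S = (1, 0), J = (0, 1), C = (2, 3) — the answer is frame-independent, so this choice is without loss of generality.
1. P is the intersection of line XC and line SJ ⇒ P = (2/5, 3/5)
2. M lies on line JX with JM:MX = 4:1 ⇒ M = (0, 1/5)
3. L is the midpoint of MP ⇒ L = (1/5, 2/5)
2·[MXC] = 2/5, 2·[PLX] = 1/25
[MXC]:[PLX] = 2/5:1/25 = 10

[MXC]:[PLX] = 10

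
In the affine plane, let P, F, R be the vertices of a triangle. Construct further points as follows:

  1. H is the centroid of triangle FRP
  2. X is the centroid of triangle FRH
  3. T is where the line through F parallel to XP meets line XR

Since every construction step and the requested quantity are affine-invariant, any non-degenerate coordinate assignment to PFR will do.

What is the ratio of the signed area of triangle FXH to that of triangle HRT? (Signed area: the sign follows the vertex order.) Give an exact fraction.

[FXH]:[HRT] = -1/2

Work in coordinates with P = (0, 0), F = (1, 0), R = (0, 1).
1. H is the centroid of triangle FRP ⇒ H = (1/3, 1/3)
2. X is the centroid of triangle FRH ⇒ X = (4/9, 4/9)
3. T is where the line through F parallel to XP meets line XR ⇒ T = (8/9, -1/9)
2·[FXH] = 1/9, 2·[HRT] = -2/9
[FXH]:[HRT] = 1/9:-2/9 = -1/2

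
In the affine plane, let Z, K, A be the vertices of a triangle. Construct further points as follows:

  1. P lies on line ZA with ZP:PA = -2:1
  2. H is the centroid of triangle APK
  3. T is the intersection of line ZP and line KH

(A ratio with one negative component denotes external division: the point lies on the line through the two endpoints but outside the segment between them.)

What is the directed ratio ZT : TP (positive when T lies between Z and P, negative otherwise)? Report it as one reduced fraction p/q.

ZT:TP = 3

Choose coordinates Z = (0, 0), K = (1, 0), A = (0, 1).
1. P lies on line ZA with ZP:PA = -2:1 ⇒ P = (0, 2)
2. H is the centroid of triangle APK ⇒ H = (1/3, 1)
3. T is the intersection of line ZP and line KH ⇒ T = (0, 3/2)
T = Z + t·(P−Z) with t = 3/4, so ZT:TP = t:(1−t) = 3/4:1/4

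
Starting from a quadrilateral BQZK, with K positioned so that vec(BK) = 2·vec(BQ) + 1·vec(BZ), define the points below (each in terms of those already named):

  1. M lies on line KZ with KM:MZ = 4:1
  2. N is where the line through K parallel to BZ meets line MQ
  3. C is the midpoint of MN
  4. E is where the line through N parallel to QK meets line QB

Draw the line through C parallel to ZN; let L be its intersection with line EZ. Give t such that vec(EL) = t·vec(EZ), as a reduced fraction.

t = 163/175

Choose coordinates B = (0, 0), Q = (1, 0), Z = (0, 1), K = (2, 1).
1. M lies on line KZ with KM:MZ = 4:1 ⇒ M = (2/5, 1)
2. N is where the line through K parallel to BZ meets line MQ ⇒ N = (2, -5/3)
3. C is the midpoint of MN ⇒ C = (6/5, -1/3)
4. E is where the line through N parallel to QK meets line QB ⇒ E = (11/3, 0)
through C parallel to ZN: direction (2, -8/3); meets EZ at L = (44/175, 163/175)
L = E + t·(Z−E) with t = 163/175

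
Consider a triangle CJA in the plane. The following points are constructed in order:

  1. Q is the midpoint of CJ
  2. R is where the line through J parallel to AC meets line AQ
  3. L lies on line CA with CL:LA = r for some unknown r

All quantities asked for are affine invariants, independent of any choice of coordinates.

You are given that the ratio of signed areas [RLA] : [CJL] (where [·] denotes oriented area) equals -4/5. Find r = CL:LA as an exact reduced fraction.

Work in coordinates with C = (0, 0), J = (1, 0), A = (0, 1).
1. Q is the midpoint of CJ ⇒ Q = (1/2, 0)
2. R is where the line through J parallel to AC meets line AQ ⇒ R = (1, -1)
3. With CL:LA = r, write λ = r/(r+1) so L = C + λ·(A−C); L is affine-linear in λ
Every point depending on L is an affine combination of L and λ-independent points, so each such coordinate is linear in λ; the λ² term in each signed area is a multiple of (A−C)×(A−C) = 0, so 2·[RLA] and 2·[CJL] are each linear in λ. Evaluating at λ=0 and λ=1:
  2·[RLA] = λ − 1,   2·[CJL] = λ
So [RLA]:[CJL] = (λ − 1) / (λ). Setting this equal to -4/5:
  λ − 1 = -4/5·(λ)  ⇒  λ = 5/9
Then r = λ/(1−λ) = (5/9)/(4/9) = 5/4. Check: with r = 5/4, L = (0, 5/9) and [RLA]:[CJL] = -4/5 as required.

r = 5/4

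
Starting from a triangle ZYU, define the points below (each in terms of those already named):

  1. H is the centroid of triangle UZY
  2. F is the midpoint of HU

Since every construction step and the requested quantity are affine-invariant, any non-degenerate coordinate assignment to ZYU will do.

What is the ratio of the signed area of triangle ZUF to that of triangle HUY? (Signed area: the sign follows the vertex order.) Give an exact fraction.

[ZUF]:[HUY] = 1/2

Assign Z = (0, 0), Y = (1, 0), U = (0, 1) — the answer is frame-independent, so this choice is without loss of generality.
1. H is the centroid of triangle UZY ⇒ H = (1/3, 1/3)
2. F is the midpoint of HU ⇒ F = (1/6, 2/3)
2·[ZUF] = -1/6, 2·[HUY] = -1/3
[ZUF]:[HUY] = -1/6:-1/3 = 1/2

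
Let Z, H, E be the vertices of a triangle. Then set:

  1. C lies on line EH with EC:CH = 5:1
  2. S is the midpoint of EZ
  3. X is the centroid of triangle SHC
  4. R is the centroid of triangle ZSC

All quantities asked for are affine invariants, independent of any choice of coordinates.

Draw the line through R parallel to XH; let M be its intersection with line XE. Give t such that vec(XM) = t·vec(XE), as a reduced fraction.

t = -4/9

Assign Z = (0, 0), H = (1, 0), E = (0, 1) — the answer is frame-independent, so this choice is without loss of generality.
1. C lies on line EH with EC:CH = 5:1 ⇒ C = (5/6, 1/6)
2. S is the midpoint of EZ ⇒ S = (0, 1/2)
3. X is the centroid of triangle SHC ⇒ X = (11/18, 2/9)
4. R is the centroid of triangle ZSC ⇒ R = (5/18, 2/9)
through R parallel to XH: direction (7/18, -2/9); meets XE at M = (143/162, -10/81)
M = X + t·(E−X) with t = -4/9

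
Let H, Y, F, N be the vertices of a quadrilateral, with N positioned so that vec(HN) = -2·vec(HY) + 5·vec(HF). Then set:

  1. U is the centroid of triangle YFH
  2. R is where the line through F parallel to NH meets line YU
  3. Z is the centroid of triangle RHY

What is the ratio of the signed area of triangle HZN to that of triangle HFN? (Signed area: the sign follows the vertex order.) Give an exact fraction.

Work in coordinates with H = (0, 0), Y = (1, 0), F = (0, 1), N = (-2, 5).
1. U is the centroid of triangle YFH ⇒ U = (1/3, 1/3)
2. R is where the line through F parallel to NH meets line YU ⇒ R = (1/4, 3/8)
3. Z is the centroid of triangle RHY ⇒ Z = (5/12, 1/8)
2·[HZN] = 7/3, 2·[HFN] = 2
[HZN]:[HFN] = 7/3:2 = 7/6

[HZN]:[HFN] = 7/6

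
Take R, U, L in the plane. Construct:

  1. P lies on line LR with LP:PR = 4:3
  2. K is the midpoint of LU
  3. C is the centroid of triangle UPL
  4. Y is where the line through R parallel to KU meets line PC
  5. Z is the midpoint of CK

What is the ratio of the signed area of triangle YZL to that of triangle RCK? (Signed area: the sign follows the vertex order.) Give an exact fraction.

Work in coordinates with R = (0, 0), U = (1, 0), L = (0, 1).
1. P lies on line LR with LP:PR = 4:3 ⇒ P = (0, 3/7)
2. K is the midpoint of LU ⇒ K = (1/2, 1/2)
3. C is the centroid of triangle UPL ⇒ C = (1/3, 10/21)
4. Y is where the line through R parallel to KU meets line PC ⇒ Y = (-3/8, 3/8)
5. Z is the midpoint of CK ⇒ Z = (5/12, 41/84)
2·[YZL] = 19/42, 2·[RCK] = -1/14
[YZL]:[RCK] = 19/42:-1/14 = -19/3

[YZL]:[RCK] = -19/3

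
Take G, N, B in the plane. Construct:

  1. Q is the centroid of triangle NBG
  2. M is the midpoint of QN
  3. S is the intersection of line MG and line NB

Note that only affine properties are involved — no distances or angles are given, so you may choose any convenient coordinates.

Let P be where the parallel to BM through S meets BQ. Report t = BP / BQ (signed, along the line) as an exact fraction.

Assign G = (0, 0), N = (1, 0), B = (0, 1) — the answer is frame-independent, so this choice is without loss of generality.
1. Q is the centroid of triangle NBG ⇒ Q = (1/3, 1/3)
2. M is the midpoint of QN ⇒ M = (2/3, 1/6)
3. S is the intersection of line MG and line NB ⇒ S = (4/5, 1/5)
through S parallel to BM: direction (2/3, -5/6); meets BQ at P = (-4/15, 23/15)
P = B + t·(Q−B) with t = -4/5

t = -4/5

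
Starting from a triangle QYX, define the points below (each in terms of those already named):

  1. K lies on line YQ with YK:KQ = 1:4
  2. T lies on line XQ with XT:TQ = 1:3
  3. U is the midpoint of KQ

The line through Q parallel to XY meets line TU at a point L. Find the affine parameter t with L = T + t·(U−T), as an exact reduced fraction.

Work in coordinates with Q = (0, 0), Y = (1, 0), X = (0, 1).
1. K lies on line YQ with YK:KQ = 1:4 ⇒ K = (4/5, 0)
2. T lies on line XQ with XT:TQ = 1:3 ⇒ T = (0, 3/4)
3. U is the midpoint of KQ ⇒ U = (2/5, 0)
through Q parallel to XY: direction (1, -1); meets TU at L = (6/7, -6/7)
L = T + t·(U−T) with t = 15/7

t = 15/7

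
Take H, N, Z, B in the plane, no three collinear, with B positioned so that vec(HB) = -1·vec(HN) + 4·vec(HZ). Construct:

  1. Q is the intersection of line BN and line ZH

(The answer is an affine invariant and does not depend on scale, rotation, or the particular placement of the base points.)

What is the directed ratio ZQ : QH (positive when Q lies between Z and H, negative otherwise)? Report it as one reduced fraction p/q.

ZQ:QH = -1/2

Work in coordinates with H = (0, 0), N = (1, 0), Z = (0, 1), B = (-1, 4).
1. Q is the intersection of line BN and line ZH ⇒ Q = (0, 2)
Q = Z + t·(H−Z) with t = -1, so ZQ:QH = t:(1−t) = -1:2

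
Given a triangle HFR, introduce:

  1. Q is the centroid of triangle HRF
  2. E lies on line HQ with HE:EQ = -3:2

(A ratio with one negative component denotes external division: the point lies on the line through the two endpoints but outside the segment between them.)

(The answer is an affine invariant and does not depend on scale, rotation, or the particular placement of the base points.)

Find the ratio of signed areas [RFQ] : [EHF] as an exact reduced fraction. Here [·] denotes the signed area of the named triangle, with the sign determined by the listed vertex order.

[RFQ]:[EHF] = -1/3

Choose coordinates H = (0, 0), F = (1, 0), R = (0, 1).
1. Q is the centroid of triangle HRF ⇒ Q = (1/3, 1/3)
2. E lies on line HQ with HE:EQ = -3:2 ⇒ E = (1, 1)
2·[RFQ] = -1/3, 2·[EHF] = 1
[RFQ]:[EHF] = -1/3:1 = -1/3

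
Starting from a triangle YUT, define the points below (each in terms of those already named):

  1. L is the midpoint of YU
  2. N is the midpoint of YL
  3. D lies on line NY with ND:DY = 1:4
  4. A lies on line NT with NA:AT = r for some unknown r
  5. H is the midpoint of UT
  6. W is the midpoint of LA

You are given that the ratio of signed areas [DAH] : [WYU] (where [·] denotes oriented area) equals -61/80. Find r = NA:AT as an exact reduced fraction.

Set Y = (0, 0), U = (1, 0), T = (0, 1); any affine frame gives the same invariant.
1. L is the midpoint of YU ⇒ L = (1/2, 0)
2. N is the midpoint of YL ⇒ N = (1/4, 0)
3. D lies on line NY with ND:DY = 1:4 ⇒ D = (1/5, 0)
4. With NA:AT = r, write λ = r/(r+1) so A = N + λ·(T−N); A is affine-linear in λ
5. H is the midpoint of UT ⇒ H = (1/2, 1/2)
6. W is the midpoint of LA ⇒ W is an affine combination of earlier points and hence also affine-linear in λ
Every point depending on A is an affine combination of A and λ-independent points, so each such coordinate is linear in λ; the λ² term in each signed area is a multiple of (T−N)×(T−N) = 0, so 2·[DAH] and 2·[WYU] are each linear in λ. Evaluating at λ=0 and λ=1:
  2·[DAH] = -17/40·λ + 1/40,   2·[WYU] = 1/2·λ
So [DAH]:[WYU] = (-17/40·λ + 1/40) / (1/2·λ). Setting this equal to -61/80:
  -17/40·λ + 1/40 = -61/80·(1/2·λ)  ⇒  λ = 4/7
Then r = λ/(1−λ) = (4/7)/(3/7) = 4/3. Check: with r = 4/3, A = (3/28, 4/7) and [DAH]:[WYU] = -61/80 as required.

r = 4/3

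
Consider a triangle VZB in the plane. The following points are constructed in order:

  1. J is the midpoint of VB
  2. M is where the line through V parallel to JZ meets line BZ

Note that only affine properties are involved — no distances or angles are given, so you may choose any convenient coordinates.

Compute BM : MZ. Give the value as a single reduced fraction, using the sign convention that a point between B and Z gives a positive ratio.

Work in coordinates with V = (0, 0), Z = (1, 0), B = (0, 1).
1. J is the midpoint of VB ⇒ J = (0, 1/2)
2. M is where the line through V parallel to JZ meets line BZ ⇒ M = (2, -1)
M = B + t·(Z−B) with t = 2, so BM:MZ = t:(1−t) = 2:-1

BM:MZ = -2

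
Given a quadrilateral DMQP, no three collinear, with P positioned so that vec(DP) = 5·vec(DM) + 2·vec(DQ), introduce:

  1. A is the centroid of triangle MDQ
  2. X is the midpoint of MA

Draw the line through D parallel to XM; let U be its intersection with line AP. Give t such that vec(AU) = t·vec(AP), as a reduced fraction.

t = -1/8

Work in coordinates with D = (0, 0), M = (1, 0), Q = (0, 1), P = (5, 2).
1. A is the centroid of triangle MDQ ⇒ A = (1/3, 1/3)
2. X is the midpoint of MA ⇒ X = (2/3, 1/6)
through D parallel to XM: direction (1/3, -1/6); meets AP at U = (-1/4, 1/8)
U = A + t·(P−A) with t = -1/8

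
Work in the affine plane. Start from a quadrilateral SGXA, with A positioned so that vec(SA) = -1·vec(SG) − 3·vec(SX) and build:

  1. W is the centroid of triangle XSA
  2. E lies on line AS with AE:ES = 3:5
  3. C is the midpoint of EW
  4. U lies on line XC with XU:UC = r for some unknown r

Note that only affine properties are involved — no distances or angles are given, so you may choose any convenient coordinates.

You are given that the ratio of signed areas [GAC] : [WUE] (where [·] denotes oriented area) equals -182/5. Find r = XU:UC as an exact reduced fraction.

Work in coordinates with S = (0, 0), G = (1, 0), X = (0, 1), A = (-1, -3).
1. W is the centroid of triangle XSA ⇒ W = (-1/3, -2/3)
2. E lies on line AS with AE:ES = 3:5 ⇒ E = (-5/8, -15/8)
3. C is the midpoint of EW ⇒ C = (-23/48, -61/48)
4. With XU:UC = r, write λ = r/(r+1) so U = X + λ·(C−X); U is affine-linear in λ
Every point depending on U is an affine combination of U and λ-independent points, so each such coordinate is linear in λ; the λ² term in each signed area is a multiple of (C−X)×(C−X) = 0, so 2·[GAC] and 2·[WUE] are each linear in λ. Evaluating at λ=0 and λ=1:
  2·[GAC] = -91/48,   2·[WUE] = -1/12·λ + 1/12
So [GAC]:[WUE] = (-91/48) / (-1/12·λ + 1/12). Setting this equal to -182/5:
  -91/48 = -182/5·(-1/12·λ + 1/12)  ⇒  λ = 3/8
Then r = λ/(1−λ) = (3/8)/(5/8) = 3/5. Check: with r = 3/5, U = (-23/128, 19/128) and [GAC]:[WUE] = -182/5 as required.

r = 3/5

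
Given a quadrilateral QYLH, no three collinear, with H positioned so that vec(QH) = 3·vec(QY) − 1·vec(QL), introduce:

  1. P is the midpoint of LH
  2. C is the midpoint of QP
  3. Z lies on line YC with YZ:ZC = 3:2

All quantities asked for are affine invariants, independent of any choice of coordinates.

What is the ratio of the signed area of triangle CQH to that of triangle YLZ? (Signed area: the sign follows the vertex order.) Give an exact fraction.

Set Q = (0, 0), Y = (1, 0), L = (0, 1), H = (3, -1); any affine frame gives the same invariant.
1. P is the midpoint of LH ⇒ P = (3/2, 0)
2. C is the midpoint of QP ⇒ C = (3/4, 0)
3. Z lies on line YC with YZ:ZC = 3:2 ⇒ Z = (17/20, 0)
2·[CQH] = 3/4, 2·[YLZ] = 3/20
[CQH]:[YLZ] = 3/4:3/20 = 5

[CQH]:[YLZ] = 5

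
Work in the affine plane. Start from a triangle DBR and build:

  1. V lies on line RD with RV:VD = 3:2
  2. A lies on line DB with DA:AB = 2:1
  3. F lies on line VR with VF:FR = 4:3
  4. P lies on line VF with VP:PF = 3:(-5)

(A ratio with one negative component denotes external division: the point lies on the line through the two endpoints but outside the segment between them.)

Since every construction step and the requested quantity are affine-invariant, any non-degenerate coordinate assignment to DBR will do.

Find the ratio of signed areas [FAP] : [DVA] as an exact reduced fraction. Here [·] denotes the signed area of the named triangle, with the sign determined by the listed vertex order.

[FAP]:[DVA] = 15/7

Choose coordinates D = (0, 0), B = (1, 0), R = (0, 1).
1. V lies on line RD with RV:VD = 3:2 ⇒ V = (0, 2/5)
2. A lies on line DB with DA:AB = 2:1 ⇒ A = (2/3, 0)
3. F lies on line VR with VF:FR = 4:3 ⇒ F = (0, 26/35)
4. P lies on line VF with VP:PF = 3:(-5) ⇒ P = (0, -4/35)
2·[FAP] = -4/7, 2·[DVA] = -4/15
[FAP]:[DVA] = -4/7:-4/15 = 15/7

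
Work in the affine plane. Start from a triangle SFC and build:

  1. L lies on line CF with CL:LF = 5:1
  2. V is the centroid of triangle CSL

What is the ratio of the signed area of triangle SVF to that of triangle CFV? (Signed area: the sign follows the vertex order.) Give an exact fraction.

Work in coordinates with S = (0, 0), F = (1, 0), C = (0, 1).
1. L lies on line CF with CL:LF = 5:1 ⇒ L = (5/6, 1/6)
2. V is the centroid of triangle CSL ⇒ V = (5/18, 7/18)
2·[SVF] = -7/18, 2·[CFV] = -1/3
[SVF]:[CFV] = -7/18:-1/3 = 7/6

[SVF]:[CFV] = 7/6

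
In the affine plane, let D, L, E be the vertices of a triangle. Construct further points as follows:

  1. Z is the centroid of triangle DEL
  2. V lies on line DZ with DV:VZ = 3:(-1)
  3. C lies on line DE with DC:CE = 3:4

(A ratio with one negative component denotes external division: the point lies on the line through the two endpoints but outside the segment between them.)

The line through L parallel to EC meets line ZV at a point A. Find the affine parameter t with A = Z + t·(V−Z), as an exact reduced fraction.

Work in coordinates with D = (0, 0), L = (1, 0), E = (0, 1).
1. Z is the centroid of triangle DEL ⇒ Z = (1/3, 1/3)
2. V lies on line DZ with DV:VZ = 3:(-1) ⇒ V = (1/2, 1/2)
3. C lies on line DE with DC:CE = 3:4 ⇒ C = (0, 3/7)
through L parallel to EC: direction (0, -4/7); meets ZV at A = (1, 1)
A = Z + t·(V−Z) with t = 4

t = 4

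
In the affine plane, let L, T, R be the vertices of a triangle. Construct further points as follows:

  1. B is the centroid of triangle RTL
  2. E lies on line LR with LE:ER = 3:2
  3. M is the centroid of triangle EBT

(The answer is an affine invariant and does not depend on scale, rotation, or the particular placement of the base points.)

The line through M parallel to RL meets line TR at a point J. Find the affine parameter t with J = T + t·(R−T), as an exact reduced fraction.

Choose coordinates L = (0, 0), T = (1, 0), R = (0, 1).
1. B is the centroid of triangle RTL ⇒ B = (1/3, 1/3)
2. E lies on line LR with LE:ER = 3:2 ⇒ E = (0, 3/5)
3. M is the centroid of triangle EBT ⇒ M = (4/9, 14/45)
through M parallel to RL: direction (0, -1); meets TR at J = (4/9, 5/9)
J = T + t·(R−T) with t = 5/9

t = 5/9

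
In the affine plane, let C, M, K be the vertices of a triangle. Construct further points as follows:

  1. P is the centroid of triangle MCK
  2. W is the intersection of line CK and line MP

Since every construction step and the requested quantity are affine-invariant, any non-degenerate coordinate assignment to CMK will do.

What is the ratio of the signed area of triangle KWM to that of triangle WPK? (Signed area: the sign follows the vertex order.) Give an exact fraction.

[KWM]:[WPK] = 3

Choose coordinates C = (0, 0), M = (1, 0), K = (0, 1).
1. P is the centroid of triangle MCK ⇒ P = (1/3, 1/3)
2. W is the intersection of line CK and line MP ⇒ W = (0, 1/2)
2·[KWM] = 1/2, 2·[WPK] = 1/6
[KWM]:[WPK] = 1/2:1/6 = 3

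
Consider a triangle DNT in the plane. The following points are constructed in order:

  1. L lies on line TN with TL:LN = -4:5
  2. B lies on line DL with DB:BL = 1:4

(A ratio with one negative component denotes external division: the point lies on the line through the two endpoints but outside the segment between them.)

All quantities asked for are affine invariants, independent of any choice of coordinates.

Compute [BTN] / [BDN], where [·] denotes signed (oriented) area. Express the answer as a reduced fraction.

Choose coordinates D = (0, 0), N = (1, 0), T = (0, 1).
1. L lies on line TN with TL:LN = -4:5 ⇒ L = (-4, 5)
2. B lies on line DL with DB:BL = 1:4 ⇒ B = (-4/5, 1)
2·[BTN] = -4/5, 2·[BDN] = 1
[BTN]:[BDN] = -4/5:1 = -4/5

[BTN]:[BDN] = -4/5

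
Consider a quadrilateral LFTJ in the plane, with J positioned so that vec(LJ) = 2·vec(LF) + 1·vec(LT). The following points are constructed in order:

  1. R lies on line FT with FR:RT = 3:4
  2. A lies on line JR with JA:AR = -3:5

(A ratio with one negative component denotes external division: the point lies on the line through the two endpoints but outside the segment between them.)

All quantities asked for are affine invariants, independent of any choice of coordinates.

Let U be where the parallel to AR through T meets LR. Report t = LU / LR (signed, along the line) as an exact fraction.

t = 5

Set L = (0, 0), F = (1, 0), T = (0, 1), J = (2, 1); any affine frame gives the same invariant.
1. R lies on line FT with FR:RT = 3:4 ⇒ R = (4/7, 3/7)
2. A lies on line JR with JA:AR = -3:5 ⇒ A = (29/7, 13/7)
through T parallel to AR: direction (-25/7, -10/7); meets LR at U = (20/7, 15/7)
U = L + t·(R−L) with t = 5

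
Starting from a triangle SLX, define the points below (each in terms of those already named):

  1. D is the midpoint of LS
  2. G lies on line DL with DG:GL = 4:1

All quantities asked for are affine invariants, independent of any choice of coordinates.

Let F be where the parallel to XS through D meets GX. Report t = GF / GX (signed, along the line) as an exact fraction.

Choose coordinates S = (0, 0), L = (1, 0), X = (0, 1).
1. D is the midpoint of LS ⇒ D = (1/2, 0)
2. G lies on line DL with DG:GL = 4:1 ⇒ G = (9/10, 0)
through D parallel to XS: direction (0, -1); meets GX at F = (1/2, 4/9)
F = G + t·(X−G) with t = 4/9

t = 4/9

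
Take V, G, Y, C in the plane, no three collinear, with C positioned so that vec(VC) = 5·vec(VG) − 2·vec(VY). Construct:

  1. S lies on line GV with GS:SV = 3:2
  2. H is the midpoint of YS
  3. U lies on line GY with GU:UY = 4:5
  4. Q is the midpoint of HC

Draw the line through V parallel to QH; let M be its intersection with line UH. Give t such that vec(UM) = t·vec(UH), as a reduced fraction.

t = 317/56

Set V = (0, 0), G = (1, 0), Y = (0, 1), C = (5, -2); any affine frame gives the same invariant.
1. S lies on line GV with GS:SV = 3:2 ⇒ S = (2/5, 0)
2. H is the midpoint of YS ⇒ H = (1/5, 1/2)
3. U lies on line GY with GU:UY = 4:5 ⇒ U = (5/9, 4/9)
4. Q is the midpoint of HC ⇒ Q = (13/5, -3/4)
through V parallel to QH: direction (-12/5, 5/4); meets UH at M = (-51/35, 85/112)
M = U + t·(H−U) with t = 317/56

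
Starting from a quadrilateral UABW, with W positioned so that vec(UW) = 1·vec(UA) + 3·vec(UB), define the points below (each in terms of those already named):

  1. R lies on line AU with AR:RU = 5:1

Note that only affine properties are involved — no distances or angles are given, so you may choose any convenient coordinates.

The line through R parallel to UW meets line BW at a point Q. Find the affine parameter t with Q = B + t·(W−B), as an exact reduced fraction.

Set U = (0, 0), A = (1, 0), B = (0, 1), W = (1, 3); any affine frame gives the same invariant.
1. R lies on line AU with AR:RU = 5:1 ⇒ R = (1/6, 0)
through R parallel to UW: direction (1, 3); meets BW at Q = (3/2, 4)
Q = B + t·(W−B) with t = 3/2

t = 3/2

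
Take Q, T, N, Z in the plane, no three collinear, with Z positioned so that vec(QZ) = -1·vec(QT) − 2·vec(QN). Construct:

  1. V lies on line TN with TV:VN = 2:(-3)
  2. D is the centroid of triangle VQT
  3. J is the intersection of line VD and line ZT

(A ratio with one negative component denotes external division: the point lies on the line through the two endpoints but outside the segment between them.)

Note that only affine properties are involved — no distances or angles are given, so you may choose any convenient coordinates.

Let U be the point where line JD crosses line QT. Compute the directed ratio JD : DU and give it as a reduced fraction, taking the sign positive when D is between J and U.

Assign Q = (0, 0), T = (1, 0), N = (0, 1), Z = (-1, -2) — the answer is frame-independent, so this choice is without loss of generality.
1. V lies on line TN with TV:VN = 2:(-3) ⇒ V = (3, -2)
2. D is the centroid of triangle VQT ⇒ D = (4/3, -2/3)
3. J is the intersection of line VD and line ZT ⇒ J = (7/9, -2/9)
line JD meets QT at U = (1/2, 0)
D = J + t·(U−J) with t = -2, so JD:DU = -2:3

JD:DU = -2/3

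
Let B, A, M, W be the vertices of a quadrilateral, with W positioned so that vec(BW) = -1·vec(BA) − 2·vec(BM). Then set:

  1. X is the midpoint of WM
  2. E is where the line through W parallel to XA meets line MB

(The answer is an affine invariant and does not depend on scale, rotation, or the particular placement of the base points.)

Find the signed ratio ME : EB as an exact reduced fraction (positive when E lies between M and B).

ME:EB = -8/5

Work in coordinates with B = (0, 0), A = (1, 0), M = (0, 1), W = (-1, -2).
1. X is the midpoint of WM ⇒ X = (-1/2, -1/2)
2. E is where the line through W parallel to XA meets line MB ⇒ E = (0, -5/3)
E = M + t·(B−M) with t = 8/3, so ME:EB = t:(1−t) = 8/3:-5/3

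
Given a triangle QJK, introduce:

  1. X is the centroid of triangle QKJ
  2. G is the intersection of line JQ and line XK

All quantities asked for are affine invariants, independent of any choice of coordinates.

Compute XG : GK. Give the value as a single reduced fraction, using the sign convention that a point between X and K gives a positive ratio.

XG:GK = -1/3

Set Q = (0, 0), J = (1, 0), K = (0, 1); any affine frame gives the same invariant.
1. X is the centroid of triangle QKJ ⇒ X = (1/3, 1/3)
2. G is the intersection of line JQ and line XK ⇒ G = (1/2, 0)
G = X + t·(K−X) with t = -1/2, so XG:GK = t:(1−t) = -1/2:3/2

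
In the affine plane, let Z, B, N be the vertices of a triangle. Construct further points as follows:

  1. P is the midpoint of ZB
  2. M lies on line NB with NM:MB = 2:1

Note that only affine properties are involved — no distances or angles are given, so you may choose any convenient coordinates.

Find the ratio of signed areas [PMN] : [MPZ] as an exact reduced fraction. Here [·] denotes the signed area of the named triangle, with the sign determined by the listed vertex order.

Set Z = (0, 0), B = (1, 0), N = (0, 1); any affine frame gives the same invariant.
1. P is the midpoint of ZB ⇒ P = (1/2, 0)
2. M lies on line NB with NM:MB = 2:1 ⇒ M = (2/3, 1/3)
2·[PMN] = 1/3, 2·[MPZ] = -1/6
[PMN]:[MPZ] = 1/3:-1/6 = -2

[PMN]:[MPZ] = -2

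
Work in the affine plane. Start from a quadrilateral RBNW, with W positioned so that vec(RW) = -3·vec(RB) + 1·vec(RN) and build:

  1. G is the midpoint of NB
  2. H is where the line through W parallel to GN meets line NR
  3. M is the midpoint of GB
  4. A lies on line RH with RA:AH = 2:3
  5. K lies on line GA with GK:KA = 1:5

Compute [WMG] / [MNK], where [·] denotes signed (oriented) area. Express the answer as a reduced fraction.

[WMG]:[MNK] = 10/3

Work in coordinates with R = (0, 0), B = (1, 0), N = (0, 1), W = (-3, 1).
1. G is the midpoint of NB ⇒ G = (1/2, 1/2)
2. H is where the line through W parallel to GN meets line NR ⇒ H = (0, -2)
3. M is the midpoint of GB ⇒ M = (3/4, 1/4)
4. A lies on line RH with RA:AH = 2:3 ⇒ A = (0, -4/5)
5. K lies on line GA with GK:KA = 1:5 ⇒ K = (5/12, 17/60)
2·[WMG] = 3/4, 2·[MNK] = 9/40
[WMG]:[MNK] = 3/4:9/40 = 10/3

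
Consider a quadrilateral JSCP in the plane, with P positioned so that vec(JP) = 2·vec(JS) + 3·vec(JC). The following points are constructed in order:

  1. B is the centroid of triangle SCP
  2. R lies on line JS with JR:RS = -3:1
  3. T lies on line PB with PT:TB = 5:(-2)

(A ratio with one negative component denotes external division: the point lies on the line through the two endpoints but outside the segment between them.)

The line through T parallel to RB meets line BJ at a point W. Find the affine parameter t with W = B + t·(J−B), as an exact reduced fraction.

Choose coordinates J = (0, 0), S = (1, 0), C = (0, 1), P = (2, 3).
1. B is the centroid of triangle SCP ⇒ B = (1, 4/3)
2. R lies on line JS with JR:RS = -3:1 ⇒ R = (3/2, 0)
3. T lies on line PB with PT:TB = 5:(-2) ⇒ T = (1/3, 2/9)
through T parallel to RB: direction (-1/2, 4/3); meets BJ at W = (5/18, 10/27)
W = B + t·(J−B) with t = 13/18

t = 13/18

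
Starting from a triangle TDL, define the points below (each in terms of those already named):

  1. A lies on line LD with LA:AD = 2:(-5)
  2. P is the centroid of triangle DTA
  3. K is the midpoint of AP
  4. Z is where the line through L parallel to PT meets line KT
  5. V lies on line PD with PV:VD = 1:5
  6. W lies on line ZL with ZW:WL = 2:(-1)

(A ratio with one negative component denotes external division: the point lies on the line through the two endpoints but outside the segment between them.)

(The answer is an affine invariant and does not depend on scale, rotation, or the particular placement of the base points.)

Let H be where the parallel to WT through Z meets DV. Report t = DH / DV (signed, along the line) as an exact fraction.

Assign T = (0, 0), D = (1, 0), L = (0, 1) — the answer is frame-independent, so this choice is without loss of generality.
1. A lies on line LD with LA:AD = 2:(-5) ⇒ A = (-2/3, 5/3)
2. P is the centroid of triangle DTA ⇒ P = (1/9, 5/9)
3. K is the midpoint of AP ⇒ K = (-5/18, 10/9)
4. Z is where the line through L parallel to PT meets line KT ⇒ Z = (-1/9, 4/9)
5. V lies on line PD with PV:VD = 1:5 ⇒ V = (7/27, 25/54)
6. W lies on line ZL with ZW:WL = 2:(-1) ⇒ W = (1/9, 14/9)
through Z parallel to WT: direction (-1/9, -14/9); meets DV at H = (-11/117, 80/117)
H = D + t·(V−D) with t = 96/65

t = 96/65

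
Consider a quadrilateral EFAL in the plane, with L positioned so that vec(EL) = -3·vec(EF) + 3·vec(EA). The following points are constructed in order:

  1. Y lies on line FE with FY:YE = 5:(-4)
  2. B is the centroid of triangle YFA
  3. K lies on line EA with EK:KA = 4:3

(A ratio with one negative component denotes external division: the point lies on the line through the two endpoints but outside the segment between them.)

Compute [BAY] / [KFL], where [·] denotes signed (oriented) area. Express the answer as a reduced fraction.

Work in coordinates with E = (0, 0), F = (1, 0), A = (0, 1), L = (-3, 3).
1. Y lies on line FE with FY:YE = 5:(-4) ⇒ Y = (-4, 0)
2. B is the centroid of triangle YFA ⇒ B = (-1, 1/3)
3. K lies on line EA with EK:KA = 4:3 ⇒ K = (0, 4/7)
2·[BAY] = 5/3, 2·[KFL] = 5/7
[BAY]:[KFL] = 5/3:5/7 = 7/3

[BAY]:[KFL] = 7/3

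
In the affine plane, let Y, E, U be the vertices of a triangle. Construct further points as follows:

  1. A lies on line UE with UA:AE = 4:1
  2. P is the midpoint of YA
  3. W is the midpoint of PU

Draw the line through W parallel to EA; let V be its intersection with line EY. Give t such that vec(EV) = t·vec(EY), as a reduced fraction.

Choose coordinates Y = (0, 0), E = (1, 0), U = (0, 1).
1. A lies on line UE with UA:AE = 4:1 ⇒ A = (4/5, 1/5)
2. P is the midpoint of YA ⇒ P = (2/5, 1/10)
3. W is the midpoint of PU ⇒ W = (1/5, 11/20)
through W parallel to EA: direction (-1/5, 1/5); meets EY at V = (3/4, 0)
V = E + t·(Y−E) with t = 1/4

t = 1/4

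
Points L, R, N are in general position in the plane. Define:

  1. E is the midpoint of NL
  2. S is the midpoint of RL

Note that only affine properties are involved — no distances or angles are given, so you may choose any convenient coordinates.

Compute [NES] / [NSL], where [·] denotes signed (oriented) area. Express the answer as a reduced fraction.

[NES]:[NSL] = -1/2

Assign L = (0, 0), R = (1, 0), N = (0, 1) — the answer is frame-independent, so this choice is without loss of generality.
1. E is the midpoint of NL ⇒ E = (0, 1/2)
2. S is the midpoint of RL ⇒ S = (1/2, 0)
2·[NES] = 1/4, 2·[NSL] = -1/2
[NES]:[NSL] = 1/4:-1/2 = -1/2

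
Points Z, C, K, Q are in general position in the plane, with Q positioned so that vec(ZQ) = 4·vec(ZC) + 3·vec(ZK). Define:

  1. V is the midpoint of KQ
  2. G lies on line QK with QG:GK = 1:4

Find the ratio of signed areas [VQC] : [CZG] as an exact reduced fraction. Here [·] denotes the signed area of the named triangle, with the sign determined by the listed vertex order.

[VQC]:[CZG] = 15/13

Work in coordinates with Z = (0, 0), C = (1, 0), K = (0, 1), Q = (4, 3).
1. V is the midpoint of KQ ⇒ V = (2, 2)
2. G lies on line QK with QG:GK = 1:4 ⇒ G = (16/5, 13/5)
2·[VQC] = -3, 2·[CZG] = -13/5
[VQC]:[CZG] = -3:-13/5 = 15/13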